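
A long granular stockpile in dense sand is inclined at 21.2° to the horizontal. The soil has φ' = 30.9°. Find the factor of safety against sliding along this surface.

For a dry cohesionless infinite slope the factor of safety is FS = tanφ' / tanβ.
FS = tan30.9° / tan21.2° = 0.5985 / 0.3879 = 1.543

FS = 1.54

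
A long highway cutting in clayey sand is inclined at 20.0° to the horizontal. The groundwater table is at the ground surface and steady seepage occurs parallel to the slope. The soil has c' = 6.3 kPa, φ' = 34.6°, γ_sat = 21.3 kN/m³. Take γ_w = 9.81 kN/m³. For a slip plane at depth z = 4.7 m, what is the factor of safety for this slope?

With seepage parallel to the slope and the water table at the surface, the effective normal stress on the slip plane uses the buoyant unit weight γ' = γ_sat − γ_w while the driving shear stress uses γ_sat:
FS = [c' + γ' z cos²β tanφ'] / [γ_sat z sinβ cosβ]
γ' = 21.3 − 9.81 = 11.49 kN/m³
Numerator = 6.3 + 11.49·4.7·cos²20.0°·tan34.6° = 6.3 + 11.49·4.7·0.8830·0.6899 = 39.196 kPa
Denominator = 21.3·4.7·sin20.0°·cos20.0° = 21.3·4.7·0.3420·0.9397 = 32.175 kPa
FS = 39.196 / 32.175 = 1.218

FS = 1.22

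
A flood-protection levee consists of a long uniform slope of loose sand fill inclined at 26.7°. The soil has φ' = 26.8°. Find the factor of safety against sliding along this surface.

For a dry cohesionless infinite slope the factor of safety is FS = tanφ' / tanβ.
FS = tan26.8° / tan26.7° = 0.5051 / 0.5029 = 1.004

FS = 1.00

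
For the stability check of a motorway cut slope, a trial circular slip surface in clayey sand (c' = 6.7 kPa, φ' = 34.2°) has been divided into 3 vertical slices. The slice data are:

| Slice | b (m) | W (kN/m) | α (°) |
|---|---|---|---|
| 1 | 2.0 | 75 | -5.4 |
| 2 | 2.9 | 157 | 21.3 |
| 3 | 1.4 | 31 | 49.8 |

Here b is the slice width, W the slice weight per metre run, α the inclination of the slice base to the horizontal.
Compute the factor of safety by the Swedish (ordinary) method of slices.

FS = 2.89

Ordinary method of slices: FS = Σ[c'·Δl_i + (W_i cosα_i)·tanφ'] / Σ W_i sinα_i, with Δl_i = b_i / cosα_i.
Slice 1: Δl = 2.0/cos(-5.4°) = 2.009 m; N'_1 = 75·cos(-5.4°) = 74.7; c'Δl = 13.46; W sinα = -7.1
Slice 2: Δl = 2.9/cos21.3° = 3.113 m; N'_2 = 157·cos21.3° = 146.3; c'Δl = 20.85; W sinα = 57.0
Slice 3: Δl = 1.4/cos49.8° = 2.169 m; N'_3 = 31·cos49.8° = 20.0; c'Δl = 14.53; W sinα = 23.7
Σc'Δl = 48.8 kN/m; ΣN' = 241.0 kN/m; ΣW sinα = 73.6 kN/m
Resisting = 48.8 + 241.0·tan34.2° = 48.8 + 163.8 = 212.6 kN/m
FS = 212.6 / 73.6 = 2.887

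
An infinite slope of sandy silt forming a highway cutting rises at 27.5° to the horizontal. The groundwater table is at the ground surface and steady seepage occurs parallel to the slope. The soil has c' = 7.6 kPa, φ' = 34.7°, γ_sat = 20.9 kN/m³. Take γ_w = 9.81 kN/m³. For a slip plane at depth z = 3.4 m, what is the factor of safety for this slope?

With seepage parallel to the slope and the water table at the surface, the effective normal stress on the slip plane uses the buoyant unit weight γ' = γ_sat − γ_w while the driving shear stress uses γ_sat:
FS = [c' + γ' z cos²β tanφ'] / [γ_sat z sinβ cosβ]
γ' = 20.9 − 9.81 = 11.09 kN/m³
Numerator = 7.6 + 11.09·3.4·cos²27.5°·tan34.7° = 7.6 + 11.09·3.4·0.7868·0.6924 = 28.142 kPa
Denominator = 20.9·3.4·sin27.5°·cos27.5° = 20.9·3.4·0.4617·0.8870 = 29.104 kPa
FS = 28.142 / 29.104 = 0.967

FS = 0.97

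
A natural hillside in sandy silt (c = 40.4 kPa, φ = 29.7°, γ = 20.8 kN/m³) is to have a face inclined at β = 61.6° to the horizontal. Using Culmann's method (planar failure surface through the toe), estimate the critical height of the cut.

Culmann's analysis gives the critical failure plane at α_cr = (β + φ)/2 = (61.6 + 29.7)/2 = 45.6°, and the critical height
H_c = (4c/γ) · sinβ cosφ / [1 − cos(β − φ)]
    = (4·40.4/20.8) · sin61.6°·cos29.7° / [1 − cos(31.9°)]
    = 7.769 · 0.8796·0.8686 / [1 − 0.8490]
    = 7.769 · 0.7641 / 0.1510
    = 39.31 m

H_c = 39.31 m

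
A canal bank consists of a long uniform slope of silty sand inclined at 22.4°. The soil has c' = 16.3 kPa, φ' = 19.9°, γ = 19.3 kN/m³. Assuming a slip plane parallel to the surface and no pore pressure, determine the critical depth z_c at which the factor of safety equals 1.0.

z_c = 19.69 m

Setting FS = 1.00 in FS = [c' + γz cos²β tanφ'] / [γz sinβ cosβ] and solving for z:
z = c' / [γ cosβ (FS·sinβ − cosβ·tanφ')]
  = 16.3 / [19.3·cos22.4°·(1.00·sin22.4° − cos22.4°·tan19.9°)]
  = 16.3 / [19.3·0.9245·(1.00·0.3811 − 0.9245·0.3620)]
  = 16.3 / 0.8278 = 19.692 m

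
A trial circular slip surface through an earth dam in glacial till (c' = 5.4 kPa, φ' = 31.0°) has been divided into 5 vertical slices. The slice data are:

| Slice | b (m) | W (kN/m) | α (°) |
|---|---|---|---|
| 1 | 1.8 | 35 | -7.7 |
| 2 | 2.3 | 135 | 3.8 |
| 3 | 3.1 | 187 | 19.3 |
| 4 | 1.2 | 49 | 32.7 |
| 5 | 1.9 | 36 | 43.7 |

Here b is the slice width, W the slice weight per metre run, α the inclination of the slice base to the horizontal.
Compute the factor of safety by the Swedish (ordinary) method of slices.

Ordinary method of slices: FS = Σ[c'·Δl_i + (W_i cosα_i)·tanφ'] / Σ W_i sinα_i, with Δl_i = b_i / cosα_i.
Slice 1: Δl = 1.8/cos(-7.7°) = 1.816 m; N'_1 = 35·cos(-7.7°) = 34.7; c'Δl = 9.81; W sinα = -4.7
Slice 2: Δl = 2.3/cos3.8° = 2.305 m; N'_2 = 135·cos3.8° = 134.7; c'Δl = 12.45; W sinα = 8.9
Slice 3: Δl = 3.1/cos19.3° = 3.285 m; N'_3 = 187·cos19.3° = 176.5; c'Δl = 17.74; W sinα = 61.8
Slice 4: Δl = 1.2/cos32.7° = 1.426 m; N'_4 = 49·cos32.7° = 41.2; c'Δl = 7.70; W sinα = 26.5
Slice 5: Δl = 1.9/cos43.7° = 2.628 m; N'_5 = 36·cos43.7° = 26.0; c'Δl = 14.19; W sinα = 24.9
Σc'Δl = 61.9 kN/m; ΣN' = 413.1 kN/m; ΣW sinα = 117.4 kN/m
Resisting = 61.9 + 413.1·tan31.0° = 61.9 + 248.2 = 310.1 kN/m
FS = 310.1 / 117.4 = 2.641

FS = 2.64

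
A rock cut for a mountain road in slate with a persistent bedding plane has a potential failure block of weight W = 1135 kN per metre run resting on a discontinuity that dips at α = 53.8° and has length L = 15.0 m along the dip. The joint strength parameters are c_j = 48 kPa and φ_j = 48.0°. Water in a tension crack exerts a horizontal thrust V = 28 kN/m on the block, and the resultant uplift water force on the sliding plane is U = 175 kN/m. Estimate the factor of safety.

FS = 1.34

Resolving the block weight along and normal to the plane and applying the Mohr–Coulomb strength on the joint:
N' = W cosα − U − V sinα = 1135·cos53.8° − 175 − 28·sin53.8° = 472.7 kN/m
Driving force T = W sinα + V cosα = 1135·sin53.8° + 28·cos53.8° = 932.4 kN/m
Resisting force R = c_j·L + N'·tanφ_j = 48·15.0 + 472.7·tan48.0° = 720.0 + 525.0 = 1245.0 kN/m
FS = R / T = 1245.0 / 932.4 = 1.335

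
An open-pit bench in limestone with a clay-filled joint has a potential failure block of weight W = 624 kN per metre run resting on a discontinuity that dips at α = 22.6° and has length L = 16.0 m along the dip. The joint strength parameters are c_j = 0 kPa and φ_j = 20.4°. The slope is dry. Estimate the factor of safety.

Resolving the block weight along and normal to the plane and applying the Mohr–Coulomb strength on the joint:
N' = W cosα = 624·cos22.6° = 576.1 kN/m
Driving force T = W sinα = 624·sin22.6° = 239.8 kN/m
Resisting force R = c_j·L + N'·tanφ_j = 0·16.0 + 576.1·tan20.4° = 0.0 + 214.2 = 214.2 kN/m
FS = R / T = 214.2 / 239.8 = 0.893

FS = 0.89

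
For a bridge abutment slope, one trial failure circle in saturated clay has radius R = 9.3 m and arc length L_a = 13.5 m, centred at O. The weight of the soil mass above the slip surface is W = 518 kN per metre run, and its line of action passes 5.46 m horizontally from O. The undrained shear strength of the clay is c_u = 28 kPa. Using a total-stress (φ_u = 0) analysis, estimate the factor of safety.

FS = 1.24

Taking moments about the centre O, the resisting moment is provided by the undrained shear strength acting along the arc:
M_R = c_u·L_a·R = 28·13.50·9.3 = 3515.4 kN·m/m
M_D = W·d = 518·5.46 = 2828.3 kN·m/m
FS = M_R / M_D = 3515.4 / 2828.3 = 1.243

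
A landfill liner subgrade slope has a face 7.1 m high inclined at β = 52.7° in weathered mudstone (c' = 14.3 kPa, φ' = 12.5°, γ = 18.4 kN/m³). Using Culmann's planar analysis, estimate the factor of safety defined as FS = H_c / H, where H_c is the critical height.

FS = 1.44

H_c = (4c'/γ) · sinβ cosφ' / [1 − cos(β − φ')]
    = (4·14.3/18.4) · sin52.7°·cos12.5° / [1 − cos40.2°]
    = 3.109 · 0.7766 / 0.2362 = 10.22 m
FS = H_c / H = 10.22 / 7.1 = 1.440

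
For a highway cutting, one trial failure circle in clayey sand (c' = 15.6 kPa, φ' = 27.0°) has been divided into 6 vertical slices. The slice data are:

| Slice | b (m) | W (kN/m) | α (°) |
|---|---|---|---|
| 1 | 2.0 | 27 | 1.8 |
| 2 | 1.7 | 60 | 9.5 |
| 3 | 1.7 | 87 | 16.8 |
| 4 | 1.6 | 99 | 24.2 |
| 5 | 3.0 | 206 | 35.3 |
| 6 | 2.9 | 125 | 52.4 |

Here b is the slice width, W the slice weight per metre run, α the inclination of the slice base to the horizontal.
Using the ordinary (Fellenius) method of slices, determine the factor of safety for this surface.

FS = 1.70

Ordinary method of slices: FS = Σ[c'·Δl_i + (W_i cosα_i)·tanφ'] / Σ W_i sinα_i, with Δl_i = b_i / cosα_i.
Slice 1: Δl = 2.0/cos1.8° = 2.001 m; N'_1 = 27·cos1.8° = 27.0; c'Δl = 31.22; W sinα = 0.8
Slice 2: Δl = 1.7/cos9.5° = 1.724 m; N'_2 = 60·cos9.5° = 59.2; c'Δl = 26.89; W sinα = 9.9
Slice 3: Δl = 1.7/cos16.8° = 1.776 m; N'_3 = 87·cos16.8° = 83.3; c'Δl = 27.70; W sinα = 25.1
Slice 4: Δl = 1.6/cos24.2° = 1.754 m; N'_4 = 99·cos24.2° = 90.3; c'Δl = 27.36; W sinα = 40.6
Slice 5: Δl = 3.0/cos35.3° = 3.676 m; N'_5 = 206·cos35.3° = 168.1; c'Δl = 57.34; W sinα = 119.0
Slice 6: Δl = 2.9/cos52.4° = 4.753 m; N'_6 = 125·cos52.4° = 76.3; c'Δl = 74.15; W sinα = 99.0
Σc'Δl = 244.7 kN/m; ΣN' = 504.1 kN/m; ΣW sinα = 294.6 kN/m
Resisting = 244.7 + 504.1·tan27.0° = 244.7 + 256.9 = 501.5 kN/m
FS = 501.5 / 294.6 = 1.703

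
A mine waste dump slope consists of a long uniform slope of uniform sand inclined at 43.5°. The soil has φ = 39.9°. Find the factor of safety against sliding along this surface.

FS = 0.88

For a dry cohesionless infinite slope the factor of safety is FS = tanφ / tanβ.
FS = tan39.9° / tan43.5° = 0.8361 / 0.9490 = 0.881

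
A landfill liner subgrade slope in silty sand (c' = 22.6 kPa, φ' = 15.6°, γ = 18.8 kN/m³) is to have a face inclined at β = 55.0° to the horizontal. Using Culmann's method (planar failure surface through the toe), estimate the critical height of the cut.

Culmann's analysis gives the critical failure plane at α_cr = (β + φ')/2 = (55.0 + 15.6)/2 = 35.3°, and the critical height
H_c = (4c'/γ) · sinβ cosφ' / [1 − cos(β − φ')]
    = (4·22.6/18.8) · sin55.0°·cos15.6° / [1 − cos(39.4°)]
    = 4.809 · 0.8192·0.9632 / [1 − 0.7727]
    = 4.809 · 0.7890 / 0.2273
    = 16.69 m

H_c = 16.69 m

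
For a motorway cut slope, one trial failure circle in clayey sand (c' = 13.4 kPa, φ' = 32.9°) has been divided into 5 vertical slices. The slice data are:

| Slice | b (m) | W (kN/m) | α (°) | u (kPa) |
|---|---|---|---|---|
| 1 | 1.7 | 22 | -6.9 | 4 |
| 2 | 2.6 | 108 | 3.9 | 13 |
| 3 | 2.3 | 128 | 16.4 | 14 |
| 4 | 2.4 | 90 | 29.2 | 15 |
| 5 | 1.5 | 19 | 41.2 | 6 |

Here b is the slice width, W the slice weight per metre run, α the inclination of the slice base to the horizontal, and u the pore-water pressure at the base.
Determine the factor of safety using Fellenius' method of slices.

Ordinary method of slices: FS = Σ[c'·Δl_i + (W_i cosα_i − u_i·Δl_i)·tanφ'] / Σ W_i sinα_i, with Δl_i = b_i / cosα_i.
Slice 1: Δl = 1.7/cos(-6.9°) = 1.712 m; N'_1 = 22·cos(-6.9°) − 4·1.712 = 15.0; c'Δl = 22.95; W sinα = -2.6
Slice 2: Δl = 2.6/cos3.9° = 2.606 m; N'_2 = 108·cos3.9° − 13·2.606 = 73.9; c'Δl = 34.92; W sinα = 7.3
Slice 3: Δl = 2.3/cos16.4° = 2.398 m; N'_3 = 128·cos16.4° − 14·2.398 = 89.2; c'Δl = 32.13; W sinα = 36.1
Slice 4: Δl = 2.4/cos29.2° = 2.749 m; N'_4 = 90·cos29.2° − 15·2.749 = 37.3; c'Δl = 36.84; W sinα = 43.9
Slice 5: Δl = 1.5/cos41.2° = 1.994 m; N'_5 = 19·cos41.2° − 6·1.994 = 2.3; c'Δl = 26.71; W sinα = 12.5
Σc'Δl = 153.5 kN/m; ΣN' = 217.7 kN/m; ΣW sinα = 97.3 kN/m
Resisting = 153.5 + 217.7·tan32.9° = 153.5 + 140.9 = 294.4 kN/m
FS = 294.4 / 97.3 = 3.027

FS = 3.03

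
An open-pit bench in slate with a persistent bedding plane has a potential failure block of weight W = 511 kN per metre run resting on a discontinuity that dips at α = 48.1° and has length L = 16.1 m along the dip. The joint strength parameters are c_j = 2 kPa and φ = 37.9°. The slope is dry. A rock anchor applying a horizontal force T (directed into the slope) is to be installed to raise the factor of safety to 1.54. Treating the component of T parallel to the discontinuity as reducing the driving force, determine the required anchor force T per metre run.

T = 179 kN/m

Resolving forces along and normal to the sliding plane, with the horizontal anchor force T adding T·sinα to the effective normal force and T·cosα acting up the plane against the driving force:
FS = [c_jL + (W cosα + T sinα) tanφ] / [W sinα − T cosα]
Without the anchor: N' = 341.3 kN/m, driving T_d = 380.3 kN/m, resisting R = 2·16.1 + 341.3·tan37.9° = 297.9 kN/m, FS = 0.78.
Setting FS = 1.54 and solving for T:
1.54·(380.3 − T cos48.1°) = 297.9 + T sin48.1°·tan37.9°
T·(sin48.1°·tan37.9° + 1.54·cos48.1°) = 1.54·380.3 − 297.9
T·(0.7443·0.7785 + 1.54·0.6678) = 585.7 − 297.9 = 287.9
T·1.6079 = 287.9
T = 179.0 kN/m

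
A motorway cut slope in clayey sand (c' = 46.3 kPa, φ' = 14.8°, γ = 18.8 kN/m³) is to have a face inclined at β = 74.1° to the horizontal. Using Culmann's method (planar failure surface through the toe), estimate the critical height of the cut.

H_c = 18.71 m

Culmann's analysis gives the critical failure plane at α_cr = (β + φ')/2 = (74.1 + 14.8)/2 = 44.4°, and the critical height
H_c = (4c'/γ) · sinβ cosφ' / [1 − cos(β − φ')]
    = (4·46.3/18.8) · sin74.1°·cos14.8° / [1 − cos(59.3°)]
    = 9.851 · 0.9617·0.9668 / [1 − 0.5105]
    = 9.851 · 0.9298 / 0.4895
    = 18.71 m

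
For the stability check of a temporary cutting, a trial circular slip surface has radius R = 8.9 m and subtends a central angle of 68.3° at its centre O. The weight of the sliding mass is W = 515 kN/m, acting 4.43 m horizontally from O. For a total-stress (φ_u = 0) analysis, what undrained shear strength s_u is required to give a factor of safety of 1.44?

FS = s_u·L_a·R / (W·d), so s_u = FS·W·d / (L_a·R).
Arc length L_a = R·θ = 8.9·(68.3°·π/180) = 8.9·1.1921 = 10.61 m
s_u = 1.44·515·4.43 / (10.61·8.9) = 3285.3 / 94.42 = 34.79 kPa

s_u = 34.8 kPa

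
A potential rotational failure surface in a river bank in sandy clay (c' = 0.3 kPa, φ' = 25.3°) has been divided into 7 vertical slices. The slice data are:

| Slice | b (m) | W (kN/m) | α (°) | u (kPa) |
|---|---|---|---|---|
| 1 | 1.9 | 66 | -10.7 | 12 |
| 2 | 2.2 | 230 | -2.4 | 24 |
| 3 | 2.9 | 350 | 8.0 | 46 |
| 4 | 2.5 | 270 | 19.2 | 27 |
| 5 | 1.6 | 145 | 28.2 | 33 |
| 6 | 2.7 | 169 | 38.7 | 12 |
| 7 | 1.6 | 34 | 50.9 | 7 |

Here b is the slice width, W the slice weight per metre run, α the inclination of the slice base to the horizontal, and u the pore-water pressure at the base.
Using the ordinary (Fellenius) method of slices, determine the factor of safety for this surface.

Ordinary method of slices: FS = Σ[c'·Δl_i + (W_i cosα_i − u_i·Δl_i)·tanφ'] / Σ W_i sinα_i, with Δl_i = b_i / cosα_i.
Slice 1: Δl = 1.9/cos(-10.7°) = 1.934 m; N'_1 = 66·cos(-10.7°) − 12·1.934 = 41.6; c'Δl = 0.58; W sinα = -12.3
Slice 2: Δl = 2.2/cos(-2.4°) = 2.202 m; N'_2 = 230·cos(-2.4°) − 24·2.202 = 177.0; c'Δl = 0.66; W sinα = -9.6
Slice 3: Δl = 2.9/cos8.0° = 2.928 m; N'_3 = 350·cos8.0° − 46·2.928 = 211.9; c'Δl = 0.88; W sinα = 48.7
Slice 4: Δl = 2.5/cos19.2° = 2.647 m; N'_4 = 270·cos19.2° − 27·2.647 = 183.5; c'Δl = 0.79; W sinα = 88.8
Slice 5: Δl = 1.6/cos28.2° = 1.815 m; N'_5 = 145·cos28.2° − 33·1.815 = 67.9; c'Δl = 0.54; W sinα = 68.5
Slice 6: Δl = 2.7/cos38.7° = 3.460 m; N'_6 = 169·cos38.7° − 12·3.460 = 90.4; c'Δl = 1.04; W sinα = 105.7
Slice 7: Δl = 1.6/cos50.9° = 2.537 m; N'_7 = 34·cos50.9° − 7·2.537 = 3.7; c'Δl = 0.76; W sinα = 26.4
Σc'Δl = 5.3 kN/m; ΣN' = 775.9 kN/m; ΣW sinα = 316.2 kN/m
Resisting = 5.3 + 775.9·tan25.3° = 5.3 + 366.8 = 372.0 kN/m
FS = 372.0 / 316.2 = 1.177

FS = 1.18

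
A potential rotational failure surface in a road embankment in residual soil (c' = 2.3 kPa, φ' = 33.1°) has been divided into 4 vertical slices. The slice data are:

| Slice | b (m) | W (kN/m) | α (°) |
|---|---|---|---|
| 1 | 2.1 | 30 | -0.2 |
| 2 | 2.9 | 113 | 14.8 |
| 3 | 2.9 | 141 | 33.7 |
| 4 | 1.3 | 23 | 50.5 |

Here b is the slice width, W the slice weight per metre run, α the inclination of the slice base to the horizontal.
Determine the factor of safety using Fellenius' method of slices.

FS = 1.61

Ordinary method of slices: FS = Σ[c'·Δl_i + (W_i cosα_i)·tanφ'] / Σ W_i sinα_i, with Δl_i = b_i / cosα_i.
Slice 1: Δl = 2.1/cos(-0.2°) = 2.100 m; N'_1 = 30·cos(-0.2°) = 30.0; c'Δl = 4.83; W sinα = -0.1
Slice 2: Δl = 2.9/cos14.8° = 3.000 m; N'_2 = 113·cos14.8° = 109.3; c'Δl = 6.90; W sinα = 28.9
Slice 3: Δl = 2.9/cos33.7° = 3.486 m; N'_3 = 141·cos33.7° = 117.3; c'Δl = 8.02; W sinα = 78.2
Slice 4: Δl = 1.3/cos50.5° = 2.044 m; N'_4 = 23·cos50.5° = 14.6; c'Δl = 4.70; W sinα = 17.7
Σc'Δl = 24.4 kN/m; ΣN' = 271.2 kN/m; ΣW sinα = 124.7 kN/m
Resisting = 24.4 + 271.2·tan33.1° = 24.4 + 176.8 = 201.2 kN/m
FS = 201.2 / 124.7 = 1.613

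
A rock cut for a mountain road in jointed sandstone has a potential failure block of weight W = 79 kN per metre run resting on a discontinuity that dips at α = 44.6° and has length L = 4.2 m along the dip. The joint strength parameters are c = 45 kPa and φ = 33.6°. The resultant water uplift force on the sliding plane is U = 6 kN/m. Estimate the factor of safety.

Resolving the block weight along and normal to the plane and applying the Mohr–Coulomb strength on the joint:
N' = W cosα − U = 79·cos44.6° − 6 = 50.3 kN/m
Driving force T = W sinα = 79·sin44.6° = 55.5 kN/m
Resisting force R = c·L + N'·tanφ = 45·4.2 + 50.3·tan33.6° = 189.0 + 33.4 = 222.4 kN/m
FS = R / T = 222.4 / 55.5 = 4.009

FS = 4.01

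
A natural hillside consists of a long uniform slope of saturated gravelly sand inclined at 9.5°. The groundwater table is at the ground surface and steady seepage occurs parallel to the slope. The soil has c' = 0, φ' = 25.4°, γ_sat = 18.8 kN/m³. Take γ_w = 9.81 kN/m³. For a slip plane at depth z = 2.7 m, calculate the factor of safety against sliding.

FS = 1.36

With seepage parallel to the slope and the water table at the surface, the effective normal stress on the slip plane uses the buoyant unit weight γ' = γ_sat − γ_w while the driving shear stress uses γ_sat:
FS = [c' + γ' z cos²β tanφ'] / [γ_sat z sinβ cosβ]
(For c' = 0 this reduces to FS = (γ'/γ_sat)·tanφ'/tanβ.)
γ' = 18.8 − 9.81 = 8.99 kN/m³
Numerator = 0.0 + 8.99·2.7·cos²9.5°·tan25.4° = 0.0 + 8.99·2.7·0.9728·0.4748 = 11.212 kPa
Denominator = 18.8·2.7·sin9.5°·cos9.5° = 18.8·2.7·0.1650·0.9863 = 8.263 kPa
FS = 11.212 / 8.263 = 1.357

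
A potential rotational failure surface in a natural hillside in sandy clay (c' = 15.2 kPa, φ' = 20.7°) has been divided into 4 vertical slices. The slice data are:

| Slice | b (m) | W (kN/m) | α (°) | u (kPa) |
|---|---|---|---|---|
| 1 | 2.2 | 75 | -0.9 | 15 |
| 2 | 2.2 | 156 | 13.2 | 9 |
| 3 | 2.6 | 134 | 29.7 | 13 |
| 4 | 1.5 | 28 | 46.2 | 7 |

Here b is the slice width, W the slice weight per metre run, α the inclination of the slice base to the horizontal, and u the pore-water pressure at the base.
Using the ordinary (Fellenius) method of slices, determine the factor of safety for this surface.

Ordinary method of slices: FS = Σ[c'·Δl_i + (W_i cosα_i − u_i·Δl_i)·tanφ'] / Σ W_i sinα_i, with Δl_i = b_i / cosα_i.
Slice 1: Δl = 2.2/cos(-0.9°) = 2.200 m; N'_1 = 75·cos(-0.9°) − 15·2.200 = 42.0; c'Δl = 33.44; W sinα = -1.2
Slice 2: Δl = 2.2/cos13.2° = 2.260 m; N'_2 = 156·cos13.2° − 9·2.260 = 131.5; c'Δl = 34.35; W sinα = 35.6
Slice 3: Δl = 2.6/cos29.7° = 2.993 m; N'_3 = 134·cos29.7° − 13·2.993 = 77.5; c'Δl = 45.50; W sinα = 66.4
Slice 4: Δl = 1.5/cos46.2° = 2.167 m; N'_4 = 28·cos46.2° − 7·2.167 = 4.2; c'Δl = 32.94; W sinα = 20.2
Σc'Δl = 146.2 kN/m; ΣN' = 255.2 kN/m; ΣW sinα = 121.0 kN/m
Resisting = 146.2 + 255.2·tan20.7° = 146.2 + 96.4 = 242.7 kN/m
FS = 242.7 / 121.0 = 2.005

FS = 2.00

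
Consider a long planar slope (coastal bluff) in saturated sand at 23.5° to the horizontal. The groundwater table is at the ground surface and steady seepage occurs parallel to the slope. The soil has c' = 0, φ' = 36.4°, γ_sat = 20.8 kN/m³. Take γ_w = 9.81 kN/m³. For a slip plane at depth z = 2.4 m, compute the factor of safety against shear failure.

FS = 0.90

With seepage parallel to the slope and the water table at the surface, the effective normal stress on the slip plane uses the buoyant unit weight γ' = γ_sat − γ_w while the driving shear stress uses γ_sat:
FS = [c' + γ' z cos²β tanφ'] / [γ_sat z sinβ cosβ]
(For c' = 0 this reduces to FS = (γ'/γ_sat)·tanφ'/tanβ.)
γ' = 20.8 − 9.81 = 10.99 kN/m³
Numerator = 0.0 + 10.99·2.4·cos²23.5°·tan36.4° = 0.0 + 10.99·2.4·0.8410·0.7373 = 16.354 kPa
Denominator = 20.8·2.4·sin23.5°·cos23.5° = 20.8·2.4·0.3987·0.9171 = 18.255 kPa
FS = 16.354 / 18.255 = 0.896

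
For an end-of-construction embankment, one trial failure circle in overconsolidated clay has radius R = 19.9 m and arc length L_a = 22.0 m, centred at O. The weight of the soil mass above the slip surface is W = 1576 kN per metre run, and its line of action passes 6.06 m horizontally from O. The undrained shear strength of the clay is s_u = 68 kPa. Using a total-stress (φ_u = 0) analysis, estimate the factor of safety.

FS = 3.12

Taking moments about the centre O, the resisting moment is provided by the undrained shear strength acting along the arc:
M_R = s_u·L_a·R = 68·22.00·19.9 = 29770.4 kN·m/m
M_D = W·d = 1576·6.06 = 9550.6 kN·m/m
FS = M_R / M_D = 29770.4 / 9550.6 = 3.117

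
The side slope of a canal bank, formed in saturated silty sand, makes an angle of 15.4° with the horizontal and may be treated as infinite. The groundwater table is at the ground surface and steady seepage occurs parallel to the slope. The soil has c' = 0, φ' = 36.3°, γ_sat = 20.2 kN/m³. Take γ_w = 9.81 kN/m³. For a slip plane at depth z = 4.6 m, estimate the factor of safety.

With seepage parallel to the slope and the water table at the surface, the effective normal stress on the slip plane uses the buoyant unit weight γ' = γ_sat − γ_w while the driving shear stress uses γ_sat:
FS = [c' + γ' z cos²β tanφ'] / [γ_sat z sinβ cosβ]
(For c' = 0 this reduces to FS = (γ'/γ_sat)·tanφ'/tanβ.)
γ' = 20.2 − 9.81 = 10.39 kN/m³
Numerator = 0.0 + 10.39·4.6·cos²15.4°·tan36.3° = 0.0 + 10.39·4.6·0.9295·0.7346 = 32.632 kPa
Denominator = 20.2·4.6·sin15.4°·cos15.4° = 20.2·4.6·0.2656·0.9641 = 23.790 kPa
FS = 32.632 / 23.790 = 1.372

FS = 1.37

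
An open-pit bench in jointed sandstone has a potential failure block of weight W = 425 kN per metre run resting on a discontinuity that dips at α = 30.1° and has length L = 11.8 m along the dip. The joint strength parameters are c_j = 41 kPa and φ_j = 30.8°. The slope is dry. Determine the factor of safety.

FS = 3.30

Resolving the block weight along and normal to the plane and applying the Mohr–Coulomb strength on the joint:
N' = W cosα = 425·cos30.1° = 367.7 kN/m
Driving force T = W sinα = 425·sin30.1° = 213.1 kN/m
Resisting force R = c_j·L + N'·tanφ_j = 41·11.8 + 367.7·tan30.8° = 483.8 + 219.2 = 703.0 kN/m
FS = R / T = 703.0 / 213.1 = 3.298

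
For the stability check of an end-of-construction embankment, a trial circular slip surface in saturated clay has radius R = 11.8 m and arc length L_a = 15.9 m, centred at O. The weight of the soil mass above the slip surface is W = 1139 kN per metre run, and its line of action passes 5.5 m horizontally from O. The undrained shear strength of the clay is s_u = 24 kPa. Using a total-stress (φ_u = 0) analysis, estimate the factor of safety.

Taking moments about the centre O, the resisting moment is provided by the undrained shear strength acting along the arc:
M_R = s_u·L_a·R = 24·15.90·11.8 = 4502.9 kN·m/m
M_D = W·d = 1139·5.5 = 6264.5 kN·m/m
FS = M_R / M_D = 4502.9 / 6264.5 = 0.719

FS = 0.72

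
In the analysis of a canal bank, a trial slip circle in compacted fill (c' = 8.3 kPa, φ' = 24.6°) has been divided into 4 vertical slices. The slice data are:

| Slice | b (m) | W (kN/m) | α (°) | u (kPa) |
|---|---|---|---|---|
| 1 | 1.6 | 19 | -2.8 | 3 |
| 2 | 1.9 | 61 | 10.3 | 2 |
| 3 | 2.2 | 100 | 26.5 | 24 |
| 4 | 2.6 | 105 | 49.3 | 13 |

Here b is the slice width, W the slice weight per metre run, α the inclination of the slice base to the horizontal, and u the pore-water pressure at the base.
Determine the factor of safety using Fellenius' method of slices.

FS = 1.02

Ordinary method of slices: FS = Σ[c'·Δl_i + (W_i cosα_i − u_i·Δl_i)·tanφ'] / Σ W_i sinα_i, with Δl_i = b_i / cosα_i.
Slice 1: Δl = 1.6/cos(-2.8°) = 1.602 m; N'_1 = 19·cos(-2.8°) − 3·1.602 = 14.2; c'Δl = 13.30; W sinα = -0.9
Slice 2: Δl = 1.9/cos10.3° = 1.931 m; N'_2 = 61·cos10.3° − 2·1.931 = 56.2; c'Δl = 16.03; W sinα = 10.9
Slice 3: Δl = 2.2/cos26.5° = 2.458 m; N'_3 = 100·cos26.5° − 24·2.458 = 30.5; c'Δl = 20.40; W sinα = 44.6
Slice 4: Δl = 2.6/cos49.3° = 3.987 m; N'_4 = 105·cos49.3° − 13·3.987 = 16.6; c'Δl = 33.09; W sinα = 79.6
Σc'Δl = 82.8 kN/m; ΣN' = 117.5 kN/m; ΣW sinα = 134.2 kN/m
Resisting = 82.8 + 117.5·tan24.6° = 82.8 + 53.8 = 136.6 kN/m
FS = 136.6 / 134.2 = 1.018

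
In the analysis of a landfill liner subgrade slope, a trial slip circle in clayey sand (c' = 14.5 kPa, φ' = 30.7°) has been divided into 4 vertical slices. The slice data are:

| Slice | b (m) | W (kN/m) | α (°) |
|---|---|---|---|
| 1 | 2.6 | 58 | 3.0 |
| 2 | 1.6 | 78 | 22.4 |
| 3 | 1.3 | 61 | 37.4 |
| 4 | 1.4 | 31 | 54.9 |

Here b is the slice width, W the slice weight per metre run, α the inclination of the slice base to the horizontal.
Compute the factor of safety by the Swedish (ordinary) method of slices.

Ordinary method of slices: FS = Σ[c'·Δl_i + (W_i cosα_i)·tanφ'] / Σ W_i sinα_i, with Δl_i = b_i / cosα_i.
Slice 1: Δl = 2.6/cos3.0° = 2.604 m; N'_1 = 58·cos3.0° = 57.9; c'Δl = 37.75; W sinα = 3.0
Slice 2: Δl = 1.6/cos22.4° = 1.731 m; N'_2 = 78·cos22.4° = 72.1; c'Δl = 25.09; W sinα = 29.7
Slice 3: Δl = 1.3/cos37.4° = 1.636 m; N'_3 = 61·cos37.4° = 48.5; c'Δl = 23.73; W sinα = 37.0
Slice 4: Δl = 1.4/cos54.9° = 2.435 m; N'_4 = 31·cos54.9° = 17.8; c'Δl = 35.30; W sinα = 25.4
Σc'Δl = 121.9 kN/m; ΣN' = 196.3 kN/m; ΣW sinα = 95.2 kN/m
Resisting = 121.9 + 196.3·tan30.7° = 121.9 + 116.6 = 238.4 kN/m
FS = 238.4 / 95.2 = 2.505

FS = 2.51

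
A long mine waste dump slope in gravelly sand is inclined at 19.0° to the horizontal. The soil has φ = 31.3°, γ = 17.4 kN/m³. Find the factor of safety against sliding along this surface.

FS = 1.77

For a dry cohesionless infinite slope the factor of safety is FS = tanφ / tanβ.
FS = tan31.3° / tan19.0° = 0.6080 / 0.3443 = 1.766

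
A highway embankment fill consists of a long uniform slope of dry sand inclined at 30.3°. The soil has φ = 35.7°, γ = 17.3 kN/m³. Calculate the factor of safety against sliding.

FS = 1.23

For a dry cohesionless infinite slope the factor of safety is FS = tanφ / tanβ.
FS = tan35.7° / tan30.3° = 0.7186 / 0.5844 = 1.230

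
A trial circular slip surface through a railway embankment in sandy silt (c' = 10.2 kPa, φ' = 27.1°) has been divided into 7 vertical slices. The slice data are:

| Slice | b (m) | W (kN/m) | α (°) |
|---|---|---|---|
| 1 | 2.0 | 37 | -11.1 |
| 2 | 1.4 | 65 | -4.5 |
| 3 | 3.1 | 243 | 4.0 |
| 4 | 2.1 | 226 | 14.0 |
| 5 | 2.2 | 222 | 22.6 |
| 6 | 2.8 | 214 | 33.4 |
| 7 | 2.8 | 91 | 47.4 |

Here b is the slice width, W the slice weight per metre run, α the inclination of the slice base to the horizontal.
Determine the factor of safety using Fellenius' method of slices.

FS = 2.14

Ordinary method of slices: FS = Σ[c'·Δl_i + (W_i cosα_i)·tanφ'] / Σ W_i sinα_i, with Δl_i = b_i / cosα_i.
Slice 1: Δl = 2.0/cos(-11.1°) = 2.038 m; N'_1 = 37·cos(-11.1°) = 36.3; c'Δl = 20.79; W sinα = -7.1
Slice 2: Δl = 1.4/cos(-4.5°) = 1.404 m; N'_2 = 65·cos(-4.5°) = 64.8; c'Δl = 14.32; W sinα = -5.1
Slice 3: Δl = 3.1/cos4.0° = 3.108 m; N'_3 = 243·cos4.0° = 242.4; c'Δl = 31.70; W sinα = 17.0
Slice 4: Δl = 2.1/cos14.0° = 2.164 m; N'_4 = 226·cos14.0° = 219.3; c'Δl = 22.08; W sinα = 54.7
Slice 5: Δl = 2.2/cos22.6° = 2.383 m; N'_5 = 222·cos22.6° = 205.0; c'Δl = 24.31; W sinα = 85.3
Slice 6: Δl = 2.8/cos33.4° = 3.354 m; N'_6 = 214·cos33.4° = 178.7; c'Δl = 34.21; W sinα = 117.8
Slice 7: Δl = 2.8/cos47.4° = 4.137 m; N'_7 = 91·cos47.4° = 61.6; c'Δl = 42.19; W sinα = 67.0
Σc'Δl = 189.6 kN/m; ΣN' = 1008.0 kN/m; ΣW sinα = 329.5 kN/m
Resisting = 189.6 + 1008.0·tan27.1° = 189.6 + 515.8 = 705.4 kN/m
FS = 705.4 / 329.5 = 2.141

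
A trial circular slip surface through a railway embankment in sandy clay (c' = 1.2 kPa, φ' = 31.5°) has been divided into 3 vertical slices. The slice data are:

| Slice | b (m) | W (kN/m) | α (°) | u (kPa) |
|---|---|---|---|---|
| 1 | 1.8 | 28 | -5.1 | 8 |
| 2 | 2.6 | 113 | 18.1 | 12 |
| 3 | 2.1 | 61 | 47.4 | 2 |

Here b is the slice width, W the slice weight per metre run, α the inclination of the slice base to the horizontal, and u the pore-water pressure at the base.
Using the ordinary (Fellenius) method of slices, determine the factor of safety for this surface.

FS = 1.09

Ordinary method of slices: FS = Σ[c'·Δl_i + (W_i cosα_i − u_i·Δl_i)·tanφ'] / Σ W_i sinα_i, with Δl_i = b_i / cosα_i.
Slice 1: Δl = 1.8/cos(-5.1°) = 1.807 m; N'_1 = 28·cos(-5.1°) − 8·1.807 = 13.4; c'Δl = 2.17; W sinα = -2.5
Slice 2: Δl = 2.6/cos18.1° = 2.735 m; N'_2 = 113·cos18.1° − 12·2.735 = 74.6; c'Δl = 3.28; W sinα = 35.1
Slice 3: Δl = 2.1/cos47.4° = 3.102 m; N'_3 = 61·cos47.4° − 2·3.102 = 35.1; c'Δl = 3.72; W sinα = 44.9
Σc'Δl = 9.2 kN/m; ΣN' = 123.1 kN/m; ΣW sinα = 77.5 kN/m
Resisting = 9.2 + 123.1·tan31.5° = 9.2 + 75.4 = 84.6 kN/m
FS = 84.6 / 77.5 = 1.091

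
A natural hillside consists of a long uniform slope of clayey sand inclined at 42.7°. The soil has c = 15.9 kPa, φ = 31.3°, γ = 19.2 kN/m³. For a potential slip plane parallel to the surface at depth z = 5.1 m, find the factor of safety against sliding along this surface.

FS = 0.98

For an infinite slope with a slip plane parallel to the surface (no pore pressure): FS = [c + γz cos²β tanφ] / [γz sinβ cosβ].
γz = 19.2·5.1 = 97.92 kN/m²
Numerator = 15.9 + 97.92·cos²42.7°·tan31.3° = 15.9 + 97.92·0.5401·0.6080 = 48.056 kPa
Denominator = 97.92·sin42.7°·cos42.7° = 97.92·0.6782·0.7349 = 48.802 kPa
FS = 48.056 / 48.802 = 0.985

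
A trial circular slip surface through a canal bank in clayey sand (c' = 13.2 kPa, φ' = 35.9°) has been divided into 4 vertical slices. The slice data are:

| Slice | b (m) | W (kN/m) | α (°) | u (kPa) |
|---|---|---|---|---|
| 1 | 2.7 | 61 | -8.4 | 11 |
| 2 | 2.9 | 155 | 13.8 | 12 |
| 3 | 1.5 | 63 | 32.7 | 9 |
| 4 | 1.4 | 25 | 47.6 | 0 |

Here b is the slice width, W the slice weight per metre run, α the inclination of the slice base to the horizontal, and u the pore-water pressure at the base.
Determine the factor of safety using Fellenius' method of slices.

Ordinary method of slices: FS = Σ[c'·Δl_i + (W_i cosα_i − u_i·Δl_i)·tanφ'] / Σ W_i sinα_i, with Δl_i = b_i / cosα_i.
Slice 1: Δl = 2.7/cos(-8.4°) = 2.729 m; N'_1 = 61·cos(-8.4°) − 11·2.729 = 30.3; c'Δl = 36.03; W sinα = -8.9
Slice 2: Δl = 2.9/cos13.8° = 2.986 m; N'_2 = 155·cos13.8° − 12·2.986 = 114.7; c'Δl = 39.42; W sinα = 37.0
Slice 3: Δl = 1.5/cos32.7° = 1.783 m; N'_3 = 63·cos32.7° − 9·1.783 = 37.0; c'Δl = 23.53; W sinα = 34.0
Slice 4: Δl = 1.4/cos47.6° = 2.076 m; N'_4 = 25·cos47.6° − 0·2.076 = 16.9; c'Δl = 27.41; W sinα = 18.5
Σc'Δl = 126.4 kN/m; ΣN' = 198.8 kN/m; ΣW sinα = 80.6 kN/m
Resisting = 126.4 + 198.8·tan35.9° = 126.4 + 143.9 = 270.3 kN/m
FS = 270.3 / 80.6 = 3.356

FS = 3.36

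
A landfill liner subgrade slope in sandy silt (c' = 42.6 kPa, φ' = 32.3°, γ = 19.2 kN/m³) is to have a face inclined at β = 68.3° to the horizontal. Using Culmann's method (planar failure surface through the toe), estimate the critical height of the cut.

H_c = 36.50 m

Culmann's analysis gives the critical failure plane at α_cr = (β + φ')/2 = (68.3 + 32.3)/2 = 50.3°, and the critical height
H_c = (4c'/γ) · sinβ cosφ' / [1 − cos(β − φ')]
    = (4·42.6/19.2) · sin68.3°·cos32.3° / [1 − cos(36.0°)]
    = 8.875 · 0.9291·0.8453 / [1 − 0.8090]
    = 8.875 · 0.7854 / 0.1910
    = 36.50 m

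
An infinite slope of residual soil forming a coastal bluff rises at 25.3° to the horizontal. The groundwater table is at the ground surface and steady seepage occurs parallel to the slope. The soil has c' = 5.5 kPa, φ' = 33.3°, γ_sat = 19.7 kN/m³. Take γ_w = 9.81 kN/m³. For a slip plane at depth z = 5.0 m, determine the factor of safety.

FS = 0.84

With seepage parallel to the slope and the water table at the surface, the effective normal stress on the slip plane uses the buoyant unit weight γ' = γ_sat − γ_w while the driving shear stress uses γ_sat:
FS = [c' + γ' z cos²β tanφ'] / [γ_sat z sinβ cosβ]
γ' = 19.7 − 9.81 = 9.89 kN/m³
Numerator = 5.5 + 9.89·5.0·cos²25.3°·tan33.3° = 5.5 + 9.89·5.0·0.8174·0.6569 = 32.050 kPa
Denominator = 19.7·5.0·sin25.3°·cos25.3° = 19.7·5.0·0.4274·0.9041 = 38.057 kPa
FS = 32.050 / 38.057 = 0.842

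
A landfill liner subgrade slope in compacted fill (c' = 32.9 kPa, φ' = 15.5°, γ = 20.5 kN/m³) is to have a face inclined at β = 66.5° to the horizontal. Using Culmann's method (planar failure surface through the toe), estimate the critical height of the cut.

Culmann's analysis gives the critical failure plane at α_cr = (β + φ')/2 = (66.5 + 15.5)/2 = 41.0°, and the critical height
H_c = (4c'/γ) · sinβ cosφ' / [1 − cos(β − φ')]
    = (4·32.9/20.5) · sin66.5°·cos15.5° / [1 − cos(51.0°)]
    = 6.420 · 0.9171·0.9636 / [1 − 0.6293]
    = 6.420 · 0.8837 / 0.3707
    = 15.30 m

H_c = 15.30 m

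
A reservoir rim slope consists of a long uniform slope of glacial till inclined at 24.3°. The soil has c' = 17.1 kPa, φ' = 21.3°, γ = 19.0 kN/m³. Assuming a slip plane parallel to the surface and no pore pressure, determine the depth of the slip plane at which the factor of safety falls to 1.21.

z = 6.93 m

Setting FS = 1.21 in FS = [c' + γz cos²β tanφ'] / [γz sinβ cosβ] and solving for z:
z = c' / [γ cosβ (FS·sinβ − cosβ·tanφ')]
  = 17.1 / [19.0·cos24.3°·(1.21·sin24.3° − cos24.3°·tan21.3°)]
  = 17.1 / [19.0·0.9114·(1.21·0.4115 − 0.9114·0.3899)]
  = 17.1 / 2.4692 = 6.925 m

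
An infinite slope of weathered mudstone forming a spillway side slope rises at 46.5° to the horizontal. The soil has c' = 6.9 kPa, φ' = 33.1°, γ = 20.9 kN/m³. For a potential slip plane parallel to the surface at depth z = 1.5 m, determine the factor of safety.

FS = 1.06

For an infinite slope with a slip plane parallel to the surface (no pore pressure): FS = [c' + γz cos²β tanφ'] / [γz sinβ cosβ].
γz = 20.9·1.5 = 31.35 kN/m²
Numerator = 6.9 + 31.35·cos²46.5°·tan33.1° = 6.9 + 31.35·0.4738·0.6519 = 16.584 kPa
Denominator = 31.35·sin46.5°·cos46.5° = 31.35·0.7254·0.6884 = 15.654 kPa
FS = 16.584 / 15.654 = 1.059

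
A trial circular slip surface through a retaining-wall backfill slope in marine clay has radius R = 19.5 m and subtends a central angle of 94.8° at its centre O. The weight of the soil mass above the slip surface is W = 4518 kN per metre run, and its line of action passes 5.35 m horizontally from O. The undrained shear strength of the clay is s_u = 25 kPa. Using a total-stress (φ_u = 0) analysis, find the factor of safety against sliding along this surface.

Taking moments about the centre O, the resisting moment is provided by the undrained shear strength acting along the arc:
Arc length L_a = R·θ = 19.5·(94.8°·π/180) = 19.5·1.6546 = 32.26 m
M_R = s_u·L_a·R = 25·32.26·19.5 = 15728.8 kN·m/m
M_D = W·d = 4518·5.35 = 24171.3 kN·m/m
FS = M_R / M_D = 15728.8 / 24171.3 = 0.651

FS = 0.65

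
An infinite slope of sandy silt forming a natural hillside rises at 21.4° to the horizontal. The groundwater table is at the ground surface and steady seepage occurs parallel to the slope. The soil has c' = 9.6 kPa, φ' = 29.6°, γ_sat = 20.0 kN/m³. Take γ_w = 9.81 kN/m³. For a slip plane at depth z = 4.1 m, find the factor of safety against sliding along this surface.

FS = 1.08

With seepage parallel to the slope and the water table at the surface, the effective normal stress on the slip plane uses the buoyant unit weight γ' = γ_sat − γ_w while the driving shear stress uses γ_sat:
FS = [c' + γ' z cos²β tanφ'] / [γ_sat z sinβ cosβ]
γ' = 20.0 − 9.81 = 10.19 kN/m³
Numerator = 9.6 + 10.19·4.1·cos²21.4°·tan29.6° = 9.6 + 10.19·4.1·0.8669·0.5681 = 30.174 kPa
Denominator = 20.0·4.1·sin21.4°·cos21.4° = 20.0·4.1·0.3649·0.9311 = 27.857 kPa
FS = 30.174 / 27.857 = 1.083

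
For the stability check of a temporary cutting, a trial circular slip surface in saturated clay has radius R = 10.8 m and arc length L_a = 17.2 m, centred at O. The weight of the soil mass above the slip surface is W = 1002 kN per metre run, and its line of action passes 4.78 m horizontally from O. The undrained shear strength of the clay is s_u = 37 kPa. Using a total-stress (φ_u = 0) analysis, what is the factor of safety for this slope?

FS = 1.44

Taking moments about the centre O, the resisting moment is provided by the undrained shear strength acting along the arc:
M_R = s_u·L_a·R = 37·17.20·10.8 = 6873.1 kN·m/m
M_D = W·d = 1002·4.78 = 4789.6 kN·m/m
FS = M_R / M_D = 6873.1 / 4789.6 = 1.435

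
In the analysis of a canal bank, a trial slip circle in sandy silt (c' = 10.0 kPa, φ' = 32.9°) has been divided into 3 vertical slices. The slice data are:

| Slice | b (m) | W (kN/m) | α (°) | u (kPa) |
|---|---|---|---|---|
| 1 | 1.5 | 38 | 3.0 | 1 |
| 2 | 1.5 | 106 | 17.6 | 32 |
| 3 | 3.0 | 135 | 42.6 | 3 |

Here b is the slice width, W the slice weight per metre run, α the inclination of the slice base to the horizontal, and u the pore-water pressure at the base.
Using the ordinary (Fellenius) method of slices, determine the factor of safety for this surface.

FS = 1.47

Ordinary method of slices: FS = Σ[c'·Δl_i + (W_i cosα_i − u_i·Δl_i)·tanφ'] / Σ W_i sinα_i, with Δl_i = b_i / cosα_i.
Slice 1: Δl = 1.5/cos3.0° = 1.502 m; N'_1 = 38·cos3.0° − 1·1.502 = 36.4; c'Δl = 15.02; W sinα = 2.0
Slice 2: Δl = 1.5/cos17.6° = 1.574 m; N'_2 = 106·cos17.6° − 32·1.574 = 50.7; c'Δl = 15.74; W sinα = 32.1
Slice 3: Δl = 3.0/cos42.6° = 4.076 m; N'_3 = 135·cos42.6° − 3·4.076 = 87.1; c'Δl = 40.76; W sinα = 91.4
Σc'Δl = 71.5 kN/m; ΣN' = 174.3 kN/m; ΣW sinα = 125.4 kN/m
Resisting = 71.5 + 174.3·tan32.9° = 71.5 + 112.7 = 184.3 kN/m
FS = 184.3 / 125.4 = 1.469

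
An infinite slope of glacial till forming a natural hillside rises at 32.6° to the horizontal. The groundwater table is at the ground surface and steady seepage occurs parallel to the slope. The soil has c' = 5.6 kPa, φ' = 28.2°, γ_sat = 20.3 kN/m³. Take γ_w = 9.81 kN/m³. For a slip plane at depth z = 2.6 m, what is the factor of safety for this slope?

With seepage parallel to the slope and the water table at the surface, the effective normal stress on the slip plane uses the buoyant unit weight γ' = γ_sat − γ_w while the driving shear stress uses γ_sat:
FS = [c' + γ' z cos²β tanφ'] / [γ_sat z sinβ cosβ]
γ' = 20.3 − 9.81 = 10.49 kN/m³
Numerator = 5.6 + 10.49·2.6·cos²32.6°·tan28.2° = 5.6 + 10.49·2.6·0.7097·0.5362 = 15.979 kPa
Denominator = 20.3·2.6·sin32.6°·cos32.6° = 20.3·2.6·0.5388·0.8425 = 23.956 kPa
FS = 15.979 / 23.956 = 0.667

FS = 0.67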